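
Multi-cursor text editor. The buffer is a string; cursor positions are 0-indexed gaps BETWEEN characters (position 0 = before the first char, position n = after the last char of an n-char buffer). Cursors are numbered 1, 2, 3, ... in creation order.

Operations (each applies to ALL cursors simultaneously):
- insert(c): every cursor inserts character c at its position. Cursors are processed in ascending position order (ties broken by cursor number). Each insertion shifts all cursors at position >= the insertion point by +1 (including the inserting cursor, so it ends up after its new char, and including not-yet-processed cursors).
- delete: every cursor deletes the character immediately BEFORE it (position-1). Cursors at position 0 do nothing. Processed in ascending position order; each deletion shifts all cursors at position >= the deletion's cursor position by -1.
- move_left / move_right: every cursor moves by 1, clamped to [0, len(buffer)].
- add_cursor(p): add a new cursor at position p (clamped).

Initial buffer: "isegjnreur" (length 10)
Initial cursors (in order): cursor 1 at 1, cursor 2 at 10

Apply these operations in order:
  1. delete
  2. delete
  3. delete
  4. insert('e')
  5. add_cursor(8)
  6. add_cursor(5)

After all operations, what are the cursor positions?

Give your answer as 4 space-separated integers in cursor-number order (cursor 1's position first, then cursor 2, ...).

Answer: 1 8 8 5

Derivation:
After op 1 (delete): buffer="segjnreu" (len 8), cursors c1@0 c2@8, authorship ........
After op 2 (delete): buffer="segjnre" (len 7), cursors c1@0 c2@7, authorship .......
After op 3 (delete): buffer="segjnr" (len 6), cursors c1@0 c2@6, authorship ......
After op 4 (insert('e')): buffer="esegjnre" (len 8), cursors c1@1 c2@8, authorship 1......2
After op 5 (add_cursor(8)): buffer="esegjnre" (len 8), cursors c1@1 c2@8 c3@8, authorship 1......2
After op 6 (add_cursor(5)): buffer="esegjnre" (len 8), cursors c1@1 c4@5 c2@8 c3@8, authorship 1......2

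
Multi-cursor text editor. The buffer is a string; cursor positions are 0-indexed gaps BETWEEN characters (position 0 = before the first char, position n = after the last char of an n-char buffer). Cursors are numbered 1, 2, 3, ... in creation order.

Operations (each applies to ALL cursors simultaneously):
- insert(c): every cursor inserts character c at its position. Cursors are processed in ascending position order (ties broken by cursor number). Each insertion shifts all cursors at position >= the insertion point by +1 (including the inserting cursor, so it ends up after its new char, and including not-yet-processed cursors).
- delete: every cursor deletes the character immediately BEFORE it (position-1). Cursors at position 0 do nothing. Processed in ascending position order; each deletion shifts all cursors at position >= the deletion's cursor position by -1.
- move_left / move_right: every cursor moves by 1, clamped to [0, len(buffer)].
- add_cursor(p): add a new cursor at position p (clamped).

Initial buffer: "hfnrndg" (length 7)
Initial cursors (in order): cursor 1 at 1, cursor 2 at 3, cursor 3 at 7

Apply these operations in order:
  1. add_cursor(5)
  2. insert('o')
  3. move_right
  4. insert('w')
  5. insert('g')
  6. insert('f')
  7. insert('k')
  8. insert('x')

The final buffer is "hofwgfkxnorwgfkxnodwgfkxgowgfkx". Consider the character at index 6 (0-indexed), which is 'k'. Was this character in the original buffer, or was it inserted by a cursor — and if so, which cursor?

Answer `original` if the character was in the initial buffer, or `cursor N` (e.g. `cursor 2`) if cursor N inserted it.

After op 1 (add_cursor(5)): buffer="hfnrndg" (len 7), cursors c1@1 c2@3 c4@5 c3@7, authorship .......
After op 2 (insert('o')): buffer="hofnornodgo" (len 11), cursors c1@2 c2@5 c4@8 c3@11, authorship .1..2..4..3
After op 3 (move_right): buffer="hofnornodgo" (len 11), cursors c1@3 c2@6 c4@9 c3@11, authorship .1..2..4..3
After op 4 (insert('w')): buffer="hofwnorwnodwgow" (len 15), cursors c1@4 c2@8 c4@12 c3@15, authorship .1.1.2.2.4.4.33
After op 5 (insert('g')): buffer="hofwgnorwgnodwggowg" (len 19), cursors c1@5 c2@10 c4@15 c3@19, authorship .1.11.2.22.4.44.333
After op 6 (insert('f')): buffer="hofwgfnorwgfnodwgfgowgf" (len 23), cursors c1@6 c2@12 c4@18 c3@23, authorship .1.111.2.222.4.444.3333
After op 7 (insert('k')): buffer="hofwgfknorwgfknodwgfkgowgfk" (len 27), cursors c1@7 c2@14 c4@21 c3@27, authorship .1.1111.2.2222.4.4444.33333
After op 8 (insert('x')): buffer="hofwgfkxnorwgfkxnodwgfkxgowgfkx" (len 31), cursors c1@8 c2@16 c4@24 c3@31, authorship .1.11111.2.22222.4.44444.333333
Authorship (.=original, N=cursor N): . 1 . 1 1 1 1 1 . 2 . 2 2 2 2 2 . 4 . 4 4 4 4 4 . 3 3 3 3 3 3
Index 6: author = 1

Answer: cursor 1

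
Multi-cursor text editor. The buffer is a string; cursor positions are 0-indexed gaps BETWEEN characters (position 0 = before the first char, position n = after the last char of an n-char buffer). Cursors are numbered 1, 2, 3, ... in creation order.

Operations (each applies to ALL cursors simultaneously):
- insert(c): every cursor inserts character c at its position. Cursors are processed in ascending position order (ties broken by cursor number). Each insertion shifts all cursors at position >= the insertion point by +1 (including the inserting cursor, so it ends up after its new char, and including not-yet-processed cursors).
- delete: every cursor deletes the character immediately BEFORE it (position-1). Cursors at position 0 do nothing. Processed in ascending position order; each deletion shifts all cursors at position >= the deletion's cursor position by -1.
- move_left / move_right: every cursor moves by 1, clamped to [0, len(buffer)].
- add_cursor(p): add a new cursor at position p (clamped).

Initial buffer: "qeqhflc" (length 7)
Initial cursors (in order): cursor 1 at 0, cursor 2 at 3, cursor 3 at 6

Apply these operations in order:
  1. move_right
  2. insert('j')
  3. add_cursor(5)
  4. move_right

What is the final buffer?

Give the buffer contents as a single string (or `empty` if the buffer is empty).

Answer: qjeqhjflcj

Derivation:
After op 1 (move_right): buffer="qeqhflc" (len 7), cursors c1@1 c2@4 c3@7, authorship .......
After op 2 (insert('j')): buffer="qjeqhjflcj" (len 10), cursors c1@2 c2@6 c3@10, authorship .1...2...3
After op 3 (add_cursor(5)): buffer="qjeqhjflcj" (len 10), cursors c1@2 c4@5 c2@6 c3@10, authorship .1...2...3
After op 4 (move_right): buffer="qjeqhjflcj" (len 10), cursors c1@3 c4@6 c2@7 c3@10, authorship .1...2...3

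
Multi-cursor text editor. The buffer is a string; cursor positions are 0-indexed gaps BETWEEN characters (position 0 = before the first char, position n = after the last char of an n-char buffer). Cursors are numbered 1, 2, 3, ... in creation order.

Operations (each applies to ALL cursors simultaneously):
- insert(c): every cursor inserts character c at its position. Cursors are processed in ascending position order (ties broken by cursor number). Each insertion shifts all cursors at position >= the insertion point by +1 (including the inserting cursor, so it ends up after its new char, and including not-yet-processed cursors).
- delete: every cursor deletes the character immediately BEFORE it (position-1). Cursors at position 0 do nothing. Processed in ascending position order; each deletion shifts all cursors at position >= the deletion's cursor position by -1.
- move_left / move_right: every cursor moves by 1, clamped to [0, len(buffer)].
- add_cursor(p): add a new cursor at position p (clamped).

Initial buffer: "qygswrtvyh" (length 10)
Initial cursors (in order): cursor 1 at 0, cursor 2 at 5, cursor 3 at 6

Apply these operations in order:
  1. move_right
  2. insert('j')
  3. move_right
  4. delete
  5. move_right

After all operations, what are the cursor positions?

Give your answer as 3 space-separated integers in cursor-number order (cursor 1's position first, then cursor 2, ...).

After op 1 (move_right): buffer="qygswrtvyh" (len 10), cursors c1@1 c2@6 c3@7, authorship ..........
After op 2 (insert('j')): buffer="qjygswrjtjvyh" (len 13), cursors c1@2 c2@8 c3@10, authorship .1.....2.3...
After op 3 (move_right): buffer="qjygswrjtjvyh" (len 13), cursors c1@3 c2@9 c3@11, authorship .1.....2.3...
After op 4 (delete): buffer="qjgswrjjyh" (len 10), cursors c1@2 c2@7 c3@8, authorship .1....23..
After op 5 (move_right): buffer="qjgswrjjyh" (len 10), cursors c1@3 c2@8 c3@9, authorship .1....23..

Answer: 3 8 9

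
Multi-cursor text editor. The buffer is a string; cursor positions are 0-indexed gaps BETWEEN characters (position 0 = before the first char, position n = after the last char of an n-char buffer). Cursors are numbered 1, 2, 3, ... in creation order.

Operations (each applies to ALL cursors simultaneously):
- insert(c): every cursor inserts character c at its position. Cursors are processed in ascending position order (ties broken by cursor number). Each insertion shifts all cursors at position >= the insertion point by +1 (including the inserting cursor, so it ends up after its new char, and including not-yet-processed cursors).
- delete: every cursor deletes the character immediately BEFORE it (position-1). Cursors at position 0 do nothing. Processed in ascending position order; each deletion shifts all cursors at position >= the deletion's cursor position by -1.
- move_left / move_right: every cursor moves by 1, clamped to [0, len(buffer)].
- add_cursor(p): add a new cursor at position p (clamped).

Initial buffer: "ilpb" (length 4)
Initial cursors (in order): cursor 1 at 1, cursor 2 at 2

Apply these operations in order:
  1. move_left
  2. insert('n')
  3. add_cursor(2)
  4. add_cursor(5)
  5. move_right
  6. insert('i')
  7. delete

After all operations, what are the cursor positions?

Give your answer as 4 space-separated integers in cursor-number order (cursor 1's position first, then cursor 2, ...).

Answer: 2 4 3 6

Derivation:
After op 1 (move_left): buffer="ilpb" (len 4), cursors c1@0 c2@1, authorship ....
After op 2 (insert('n')): buffer="ninlpb" (len 6), cursors c1@1 c2@3, authorship 1.2...
After op 3 (add_cursor(2)): buffer="ninlpb" (len 6), cursors c1@1 c3@2 c2@3, authorship 1.2...
After op 4 (add_cursor(5)): buffer="ninlpb" (len 6), cursors c1@1 c3@2 c2@3 c4@5, authorship 1.2...
After op 5 (move_right): buffer="ninlpb" (len 6), cursors c1@2 c3@3 c2@4 c4@6, authorship 1.2...
After op 6 (insert('i')): buffer="niinilipbi" (len 10), cursors c1@3 c3@5 c2@7 c4@10, authorship 1.123.2..4
After op 7 (delete): buffer="ninlpb" (len 6), cursors c1@2 c3@3 c2@4 c4@6, authorship 1.2...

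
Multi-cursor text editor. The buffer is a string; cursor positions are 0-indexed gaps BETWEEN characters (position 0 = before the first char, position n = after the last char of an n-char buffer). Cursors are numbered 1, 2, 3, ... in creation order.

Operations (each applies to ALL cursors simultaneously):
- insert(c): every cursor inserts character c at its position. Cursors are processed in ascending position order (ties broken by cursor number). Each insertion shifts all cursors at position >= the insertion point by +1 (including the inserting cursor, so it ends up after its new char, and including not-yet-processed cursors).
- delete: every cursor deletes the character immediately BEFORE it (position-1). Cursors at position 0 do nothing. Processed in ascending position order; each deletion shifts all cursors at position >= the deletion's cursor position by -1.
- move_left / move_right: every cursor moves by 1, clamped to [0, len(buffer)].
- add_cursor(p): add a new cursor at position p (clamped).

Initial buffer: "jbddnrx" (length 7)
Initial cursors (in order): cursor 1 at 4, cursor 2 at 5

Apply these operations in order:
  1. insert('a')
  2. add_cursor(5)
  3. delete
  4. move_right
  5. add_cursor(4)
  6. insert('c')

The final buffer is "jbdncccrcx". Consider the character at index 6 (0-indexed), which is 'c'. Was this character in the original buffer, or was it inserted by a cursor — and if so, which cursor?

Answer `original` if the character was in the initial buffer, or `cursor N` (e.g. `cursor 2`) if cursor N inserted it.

Answer: cursor 4

Derivation:
After op 1 (insert('a')): buffer="jbddanarx" (len 9), cursors c1@5 c2@7, authorship ....1.2..
After op 2 (add_cursor(5)): buffer="jbddanarx" (len 9), cursors c1@5 c3@5 c2@7, authorship ....1.2..
After op 3 (delete): buffer="jbdnrx" (len 6), cursors c1@3 c3@3 c2@4, authorship ......
After op 4 (move_right): buffer="jbdnrx" (len 6), cursors c1@4 c3@4 c2@5, authorship ......
After op 5 (add_cursor(4)): buffer="jbdnrx" (len 6), cursors c1@4 c3@4 c4@4 c2@5, authorship ......
After op 6 (insert('c')): buffer="jbdncccrcx" (len 10), cursors c1@7 c3@7 c4@7 c2@9, authorship ....134.2.
Authorship (.=original, N=cursor N): . . . . 1 3 4 . 2 .
Index 6: author = 4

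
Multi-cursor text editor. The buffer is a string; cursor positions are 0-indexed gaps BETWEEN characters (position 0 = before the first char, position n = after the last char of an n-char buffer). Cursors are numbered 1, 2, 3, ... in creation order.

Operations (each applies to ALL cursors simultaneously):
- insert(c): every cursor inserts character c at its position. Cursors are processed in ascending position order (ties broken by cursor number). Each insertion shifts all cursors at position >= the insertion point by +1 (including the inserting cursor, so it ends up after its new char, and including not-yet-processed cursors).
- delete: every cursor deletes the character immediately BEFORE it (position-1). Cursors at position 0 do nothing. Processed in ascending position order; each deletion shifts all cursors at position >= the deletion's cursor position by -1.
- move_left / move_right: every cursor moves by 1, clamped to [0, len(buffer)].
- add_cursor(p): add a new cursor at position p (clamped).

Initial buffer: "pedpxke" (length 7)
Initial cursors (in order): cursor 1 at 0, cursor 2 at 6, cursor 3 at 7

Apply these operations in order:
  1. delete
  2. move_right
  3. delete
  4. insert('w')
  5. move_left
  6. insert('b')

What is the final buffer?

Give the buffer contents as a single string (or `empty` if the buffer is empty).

After op 1 (delete): buffer="pedpx" (len 5), cursors c1@0 c2@5 c3@5, authorship .....
After op 2 (move_right): buffer="pedpx" (len 5), cursors c1@1 c2@5 c3@5, authorship .....
After op 3 (delete): buffer="ed" (len 2), cursors c1@0 c2@2 c3@2, authorship ..
After op 4 (insert('w')): buffer="wedww" (len 5), cursors c1@1 c2@5 c3@5, authorship 1..23
After op 5 (move_left): buffer="wedww" (len 5), cursors c1@0 c2@4 c3@4, authorship 1..23
After op 6 (insert('b')): buffer="bwedwbbw" (len 8), cursors c1@1 c2@7 c3@7, authorship 11..2233

Answer: bwedwbbw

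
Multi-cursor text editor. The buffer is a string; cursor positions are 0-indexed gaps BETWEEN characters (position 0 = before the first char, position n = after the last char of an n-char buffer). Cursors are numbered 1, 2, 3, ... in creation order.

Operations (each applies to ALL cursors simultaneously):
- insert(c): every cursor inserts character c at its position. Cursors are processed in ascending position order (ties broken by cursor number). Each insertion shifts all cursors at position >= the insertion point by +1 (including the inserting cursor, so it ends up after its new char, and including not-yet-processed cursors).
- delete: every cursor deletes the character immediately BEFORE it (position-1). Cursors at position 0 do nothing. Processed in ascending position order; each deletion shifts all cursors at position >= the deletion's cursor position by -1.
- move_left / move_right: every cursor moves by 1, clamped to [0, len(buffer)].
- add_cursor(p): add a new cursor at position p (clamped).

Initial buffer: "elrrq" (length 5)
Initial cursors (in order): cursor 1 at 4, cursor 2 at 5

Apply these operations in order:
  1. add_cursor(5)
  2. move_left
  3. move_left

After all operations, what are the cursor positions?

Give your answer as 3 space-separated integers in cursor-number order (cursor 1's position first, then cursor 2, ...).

Answer: 2 3 3

Derivation:
After op 1 (add_cursor(5)): buffer="elrrq" (len 5), cursors c1@4 c2@5 c3@5, authorship .....
After op 2 (move_left): buffer="elrrq" (len 5), cursors c1@3 c2@4 c3@4, authorship .....
After op 3 (move_left): buffer="elrrq" (len 5), cursors c1@2 c2@3 c3@3, authorship .....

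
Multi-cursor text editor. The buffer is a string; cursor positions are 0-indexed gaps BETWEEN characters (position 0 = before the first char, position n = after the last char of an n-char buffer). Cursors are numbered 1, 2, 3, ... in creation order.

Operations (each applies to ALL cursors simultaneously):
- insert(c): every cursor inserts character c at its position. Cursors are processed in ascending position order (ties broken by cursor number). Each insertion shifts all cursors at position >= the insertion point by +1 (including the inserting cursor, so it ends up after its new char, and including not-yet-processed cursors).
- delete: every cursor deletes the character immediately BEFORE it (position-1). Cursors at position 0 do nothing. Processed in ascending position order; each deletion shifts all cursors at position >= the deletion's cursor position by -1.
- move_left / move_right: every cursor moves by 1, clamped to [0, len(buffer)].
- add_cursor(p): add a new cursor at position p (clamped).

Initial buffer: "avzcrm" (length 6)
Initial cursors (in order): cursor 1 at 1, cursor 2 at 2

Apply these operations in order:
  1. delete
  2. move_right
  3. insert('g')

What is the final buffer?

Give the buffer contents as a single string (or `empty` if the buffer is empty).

After op 1 (delete): buffer="zcrm" (len 4), cursors c1@0 c2@0, authorship ....
After op 2 (move_right): buffer="zcrm" (len 4), cursors c1@1 c2@1, authorship ....
After op 3 (insert('g')): buffer="zggcrm" (len 6), cursors c1@3 c2@3, authorship .12...

Answer: zggcrm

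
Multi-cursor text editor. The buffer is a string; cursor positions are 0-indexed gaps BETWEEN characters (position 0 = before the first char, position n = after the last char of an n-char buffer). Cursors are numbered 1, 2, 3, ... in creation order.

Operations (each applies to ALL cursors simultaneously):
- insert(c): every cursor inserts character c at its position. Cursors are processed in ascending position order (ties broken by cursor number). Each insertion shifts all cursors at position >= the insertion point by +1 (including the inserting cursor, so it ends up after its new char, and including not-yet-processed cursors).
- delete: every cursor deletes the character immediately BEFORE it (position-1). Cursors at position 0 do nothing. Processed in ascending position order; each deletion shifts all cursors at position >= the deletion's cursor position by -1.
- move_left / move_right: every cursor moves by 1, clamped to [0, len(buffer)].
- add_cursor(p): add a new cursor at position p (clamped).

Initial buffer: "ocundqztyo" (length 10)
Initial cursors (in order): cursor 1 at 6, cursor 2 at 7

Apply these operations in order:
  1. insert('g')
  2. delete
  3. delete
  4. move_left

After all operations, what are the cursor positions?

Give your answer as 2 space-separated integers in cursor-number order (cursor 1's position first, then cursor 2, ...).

Answer: 4 4

Derivation:
After op 1 (insert('g')): buffer="ocundqgzgtyo" (len 12), cursors c1@7 c2@9, authorship ......1.2...
After op 2 (delete): buffer="ocundqztyo" (len 10), cursors c1@6 c2@7, authorship ..........
After op 3 (delete): buffer="ocundtyo" (len 8), cursors c1@5 c2@5, authorship ........
After op 4 (move_left): buffer="ocundtyo" (len 8), cursors c1@4 c2@4, authorship ........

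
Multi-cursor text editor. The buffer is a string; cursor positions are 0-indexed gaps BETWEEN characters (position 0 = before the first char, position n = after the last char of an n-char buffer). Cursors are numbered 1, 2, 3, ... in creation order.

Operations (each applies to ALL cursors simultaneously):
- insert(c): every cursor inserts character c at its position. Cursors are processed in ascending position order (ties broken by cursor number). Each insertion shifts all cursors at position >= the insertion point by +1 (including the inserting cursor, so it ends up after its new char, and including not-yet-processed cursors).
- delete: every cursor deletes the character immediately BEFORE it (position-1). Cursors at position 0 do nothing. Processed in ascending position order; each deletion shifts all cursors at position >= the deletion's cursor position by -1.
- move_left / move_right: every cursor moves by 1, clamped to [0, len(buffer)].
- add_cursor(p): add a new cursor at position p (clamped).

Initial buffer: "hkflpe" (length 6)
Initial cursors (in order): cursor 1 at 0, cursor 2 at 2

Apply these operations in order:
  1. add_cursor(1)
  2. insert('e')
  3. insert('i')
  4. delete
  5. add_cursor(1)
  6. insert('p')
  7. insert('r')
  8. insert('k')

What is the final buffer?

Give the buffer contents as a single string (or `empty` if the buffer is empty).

After op 1 (add_cursor(1)): buffer="hkflpe" (len 6), cursors c1@0 c3@1 c2@2, authorship ......
After op 2 (insert('e')): buffer="ehekeflpe" (len 9), cursors c1@1 c3@3 c2@5, authorship 1.3.2....
After op 3 (insert('i')): buffer="eiheikeiflpe" (len 12), cursors c1@2 c3@5 c2@8, authorship 11.33.22....
After op 4 (delete): buffer="ehekeflpe" (len 9), cursors c1@1 c3@3 c2@5, authorship 1.3.2....
After op 5 (add_cursor(1)): buffer="ehekeflpe" (len 9), cursors c1@1 c4@1 c3@3 c2@5, authorship 1.3.2....
After op 6 (insert('p')): buffer="epphepkepflpe" (len 13), cursors c1@3 c4@3 c3@6 c2@9, authorship 114.33.22....
After op 7 (insert('r')): buffer="epprrheprkeprflpe" (len 17), cursors c1@5 c4@5 c3@9 c2@13, authorship 11414.333.222....
After op 8 (insert('k')): buffer="epprrkkheprkkeprkflpe" (len 21), cursors c1@7 c4@7 c3@12 c2@17, authorship 1141414.3333.2222....

Answer: epprrkkheprkkeprkflpe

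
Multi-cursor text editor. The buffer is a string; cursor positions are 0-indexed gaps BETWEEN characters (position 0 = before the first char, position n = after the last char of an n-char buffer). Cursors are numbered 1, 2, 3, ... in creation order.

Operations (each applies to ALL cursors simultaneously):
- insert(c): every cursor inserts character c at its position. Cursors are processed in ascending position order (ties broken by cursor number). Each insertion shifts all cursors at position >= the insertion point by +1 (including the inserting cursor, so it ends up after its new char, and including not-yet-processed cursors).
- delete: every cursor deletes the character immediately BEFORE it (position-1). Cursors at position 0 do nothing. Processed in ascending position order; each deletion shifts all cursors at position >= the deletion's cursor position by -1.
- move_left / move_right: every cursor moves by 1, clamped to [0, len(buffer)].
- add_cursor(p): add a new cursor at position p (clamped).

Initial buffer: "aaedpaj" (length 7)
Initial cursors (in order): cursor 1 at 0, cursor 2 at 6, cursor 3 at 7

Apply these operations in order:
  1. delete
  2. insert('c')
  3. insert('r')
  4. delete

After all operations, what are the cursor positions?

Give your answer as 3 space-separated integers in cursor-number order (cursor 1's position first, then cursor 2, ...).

Answer: 1 8 8

Derivation:
After op 1 (delete): buffer="aaedp" (len 5), cursors c1@0 c2@5 c3@5, authorship .....
After op 2 (insert('c')): buffer="caaedpcc" (len 8), cursors c1@1 c2@8 c3@8, authorship 1.....23
After op 3 (insert('r')): buffer="craaedpccrr" (len 11), cursors c1@2 c2@11 c3@11, authorship 11.....2323
After op 4 (delete): buffer="caaedpcc" (len 8), cursors c1@1 c2@8 c3@8, authorship 1.....23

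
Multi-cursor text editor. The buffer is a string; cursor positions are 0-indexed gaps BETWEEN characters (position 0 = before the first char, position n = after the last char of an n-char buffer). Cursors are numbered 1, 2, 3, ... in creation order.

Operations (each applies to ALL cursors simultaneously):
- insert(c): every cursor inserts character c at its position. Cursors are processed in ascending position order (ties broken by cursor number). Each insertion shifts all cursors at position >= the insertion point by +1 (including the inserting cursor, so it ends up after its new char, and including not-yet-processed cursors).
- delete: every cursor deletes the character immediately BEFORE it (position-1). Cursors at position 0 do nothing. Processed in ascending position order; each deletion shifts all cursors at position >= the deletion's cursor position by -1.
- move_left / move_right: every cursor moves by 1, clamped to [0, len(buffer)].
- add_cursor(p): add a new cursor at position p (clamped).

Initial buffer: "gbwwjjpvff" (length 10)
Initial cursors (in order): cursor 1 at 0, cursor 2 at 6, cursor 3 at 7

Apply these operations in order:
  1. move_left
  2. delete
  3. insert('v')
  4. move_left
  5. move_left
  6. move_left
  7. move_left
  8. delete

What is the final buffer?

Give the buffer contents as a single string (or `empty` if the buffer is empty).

Answer: vwwvvpvff

Derivation:
After op 1 (move_left): buffer="gbwwjjpvff" (len 10), cursors c1@0 c2@5 c3@6, authorship ..........
After op 2 (delete): buffer="gbwwpvff" (len 8), cursors c1@0 c2@4 c3@4, authorship ........
After op 3 (insert('v')): buffer="vgbwwvvpvff" (len 11), cursors c1@1 c2@7 c3@7, authorship 1....23....
After op 4 (move_left): buffer="vgbwwvvpvff" (len 11), cursors c1@0 c2@6 c3@6, authorship 1....23....
After op 5 (move_left): buffer="vgbwwvvpvff" (len 11), cursors c1@0 c2@5 c3@5, authorship 1....23....
After op 6 (move_left): buffer="vgbwwvvpvff" (len 11), cursors c1@0 c2@4 c3@4, authorship 1....23....
After op 7 (move_left): buffer="vgbwwvvpvff" (len 11), cursors c1@0 c2@3 c3@3, authorship 1....23....
After op 8 (delete): buffer="vwwvvpvff" (len 9), cursors c1@0 c2@1 c3@1, authorship 1..23....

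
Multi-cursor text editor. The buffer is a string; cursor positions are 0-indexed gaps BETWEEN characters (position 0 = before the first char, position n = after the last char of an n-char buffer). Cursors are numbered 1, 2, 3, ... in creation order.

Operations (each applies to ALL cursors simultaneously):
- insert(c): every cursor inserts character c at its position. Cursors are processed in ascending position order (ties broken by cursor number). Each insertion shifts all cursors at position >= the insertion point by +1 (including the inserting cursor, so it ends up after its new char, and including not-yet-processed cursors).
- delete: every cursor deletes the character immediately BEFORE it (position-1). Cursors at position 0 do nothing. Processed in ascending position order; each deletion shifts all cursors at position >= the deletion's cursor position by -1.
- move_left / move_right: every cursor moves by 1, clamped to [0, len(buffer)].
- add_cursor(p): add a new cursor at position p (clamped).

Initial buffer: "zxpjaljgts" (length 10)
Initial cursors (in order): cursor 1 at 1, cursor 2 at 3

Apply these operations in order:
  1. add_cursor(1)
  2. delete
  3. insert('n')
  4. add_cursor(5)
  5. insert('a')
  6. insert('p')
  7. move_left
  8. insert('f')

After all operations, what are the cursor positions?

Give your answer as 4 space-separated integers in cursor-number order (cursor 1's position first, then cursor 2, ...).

After op 1 (add_cursor(1)): buffer="zxpjaljgts" (len 10), cursors c1@1 c3@1 c2@3, authorship ..........
After op 2 (delete): buffer="xjaljgts" (len 8), cursors c1@0 c3@0 c2@1, authorship ........
After op 3 (insert('n')): buffer="nnxnjaljgts" (len 11), cursors c1@2 c3@2 c2@4, authorship 13.2.......
After op 4 (add_cursor(5)): buffer="nnxnjaljgts" (len 11), cursors c1@2 c3@2 c2@4 c4@5, authorship 13.2.......
After op 5 (insert('a')): buffer="nnaaxnajaaljgts" (len 15), cursors c1@4 c3@4 c2@7 c4@9, authorship 1313.22.4......
After op 6 (insert('p')): buffer="nnaappxnapjapaljgts" (len 19), cursors c1@6 c3@6 c2@10 c4@13, authorship 131313.222.44......
After op 7 (move_left): buffer="nnaappxnapjapaljgts" (len 19), cursors c1@5 c3@5 c2@9 c4@12, authorship 131313.222.44......
After op 8 (insert('f')): buffer="nnaapffpxnafpjafpaljgts" (len 23), cursors c1@7 c3@7 c2@12 c4@16, authorship 13131133.2222.444......

Answer: 7 12 7 16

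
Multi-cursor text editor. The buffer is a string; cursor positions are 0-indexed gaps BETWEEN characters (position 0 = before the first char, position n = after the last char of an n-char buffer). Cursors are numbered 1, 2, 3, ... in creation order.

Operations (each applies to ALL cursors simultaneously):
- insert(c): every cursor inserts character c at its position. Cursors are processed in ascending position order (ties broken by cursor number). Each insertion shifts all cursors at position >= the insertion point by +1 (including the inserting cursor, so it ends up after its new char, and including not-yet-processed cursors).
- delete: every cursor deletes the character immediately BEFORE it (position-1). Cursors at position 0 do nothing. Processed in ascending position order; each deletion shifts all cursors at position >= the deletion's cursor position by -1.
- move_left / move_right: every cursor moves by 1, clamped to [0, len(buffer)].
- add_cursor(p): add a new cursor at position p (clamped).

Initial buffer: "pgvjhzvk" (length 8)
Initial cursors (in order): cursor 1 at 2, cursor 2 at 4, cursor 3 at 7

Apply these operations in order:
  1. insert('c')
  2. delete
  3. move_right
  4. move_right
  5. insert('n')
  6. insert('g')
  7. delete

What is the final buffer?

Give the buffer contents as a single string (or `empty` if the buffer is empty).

After op 1 (insert('c')): buffer="pgcvjchzvck" (len 11), cursors c1@3 c2@6 c3@10, authorship ..1..2...3.
After op 2 (delete): buffer="pgvjhzvk" (len 8), cursors c1@2 c2@4 c3@7, authorship ........
After op 3 (move_right): buffer="pgvjhzvk" (len 8), cursors c1@3 c2@5 c3@8, authorship ........
After op 4 (move_right): buffer="pgvjhzvk" (len 8), cursors c1@4 c2@6 c3@8, authorship ........
After op 5 (insert('n')): buffer="pgvjnhznvkn" (len 11), cursors c1@5 c2@8 c3@11, authorship ....1..2..3
After op 6 (insert('g')): buffer="pgvjnghzngvkng" (len 14), cursors c1@6 c2@10 c3@14, authorship ....11..22..33
After op 7 (delete): buffer="pgvjnhznvkn" (len 11), cursors c1@5 c2@8 c3@11, authorship ....1..2..3

Answer: pgvjnhznvkn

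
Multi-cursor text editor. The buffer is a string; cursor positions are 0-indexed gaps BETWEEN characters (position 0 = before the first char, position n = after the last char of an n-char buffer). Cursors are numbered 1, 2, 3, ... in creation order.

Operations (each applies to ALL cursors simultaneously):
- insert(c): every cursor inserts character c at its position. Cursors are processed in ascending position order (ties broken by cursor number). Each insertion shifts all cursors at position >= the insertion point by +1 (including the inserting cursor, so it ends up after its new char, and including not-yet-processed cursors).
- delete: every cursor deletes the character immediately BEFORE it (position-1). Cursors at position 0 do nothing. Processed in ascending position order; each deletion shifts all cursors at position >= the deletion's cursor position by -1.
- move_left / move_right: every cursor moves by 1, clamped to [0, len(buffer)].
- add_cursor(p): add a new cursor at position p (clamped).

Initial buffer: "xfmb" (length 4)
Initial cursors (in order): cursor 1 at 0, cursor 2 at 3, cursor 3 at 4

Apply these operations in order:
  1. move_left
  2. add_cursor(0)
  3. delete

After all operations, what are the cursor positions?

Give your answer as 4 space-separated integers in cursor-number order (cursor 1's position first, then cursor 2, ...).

Answer: 0 1 1 0

Derivation:
After op 1 (move_left): buffer="xfmb" (len 4), cursors c1@0 c2@2 c3@3, authorship ....
After op 2 (add_cursor(0)): buffer="xfmb" (len 4), cursors c1@0 c4@0 c2@2 c3@3, authorship ....
After op 3 (delete): buffer="xb" (len 2), cursors c1@0 c4@0 c2@1 c3@1, authorship ..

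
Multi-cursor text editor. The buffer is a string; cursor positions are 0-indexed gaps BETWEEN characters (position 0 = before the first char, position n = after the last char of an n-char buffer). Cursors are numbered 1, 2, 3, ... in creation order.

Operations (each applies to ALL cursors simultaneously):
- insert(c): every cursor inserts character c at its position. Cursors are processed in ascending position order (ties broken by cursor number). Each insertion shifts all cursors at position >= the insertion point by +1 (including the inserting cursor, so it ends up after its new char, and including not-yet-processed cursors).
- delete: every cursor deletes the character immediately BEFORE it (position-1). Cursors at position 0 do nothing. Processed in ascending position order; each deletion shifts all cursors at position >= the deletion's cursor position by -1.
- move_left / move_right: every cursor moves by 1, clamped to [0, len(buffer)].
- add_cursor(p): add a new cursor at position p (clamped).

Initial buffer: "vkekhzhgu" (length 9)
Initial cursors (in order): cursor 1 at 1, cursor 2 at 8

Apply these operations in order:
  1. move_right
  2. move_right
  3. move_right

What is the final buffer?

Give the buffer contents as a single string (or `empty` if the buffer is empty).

Answer: vkekhzhgu

Derivation:
After op 1 (move_right): buffer="vkekhzhgu" (len 9), cursors c1@2 c2@9, authorship .........
After op 2 (move_right): buffer="vkekhzhgu" (len 9), cursors c1@3 c2@9, authorship .........
After op 3 (move_right): buffer="vkekhzhgu" (len 9), cursors c1@4 c2@9, authorship .........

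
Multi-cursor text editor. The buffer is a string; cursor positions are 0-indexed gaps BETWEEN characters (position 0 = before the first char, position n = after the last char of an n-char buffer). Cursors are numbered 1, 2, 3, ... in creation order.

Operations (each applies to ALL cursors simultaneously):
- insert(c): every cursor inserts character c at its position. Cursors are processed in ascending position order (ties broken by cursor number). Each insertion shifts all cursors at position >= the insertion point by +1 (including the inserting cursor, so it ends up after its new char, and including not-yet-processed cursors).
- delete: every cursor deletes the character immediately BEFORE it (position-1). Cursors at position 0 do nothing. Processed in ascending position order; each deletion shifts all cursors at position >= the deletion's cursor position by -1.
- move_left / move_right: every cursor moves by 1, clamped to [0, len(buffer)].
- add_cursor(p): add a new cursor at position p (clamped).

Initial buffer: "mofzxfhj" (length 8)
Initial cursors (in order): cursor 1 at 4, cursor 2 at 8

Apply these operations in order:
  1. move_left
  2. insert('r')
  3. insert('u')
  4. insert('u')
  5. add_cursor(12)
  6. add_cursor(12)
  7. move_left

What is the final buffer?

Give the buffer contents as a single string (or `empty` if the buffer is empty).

Answer: mofruuzxfhruuj

Derivation:
After op 1 (move_left): buffer="mofzxfhj" (len 8), cursors c1@3 c2@7, authorship ........
After op 2 (insert('r')): buffer="mofrzxfhrj" (len 10), cursors c1@4 c2@9, authorship ...1....2.
After op 3 (insert('u')): buffer="mofruzxfhruj" (len 12), cursors c1@5 c2@11, authorship ...11....22.
After op 4 (insert('u')): buffer="mofruuzxfhruuj" (len 14), cursors c1@6 c2@13, authorship ...111....222.
After op 5 (add_cursor(12)): buffer="mofruuzxfhruuj" (len 14), cursors c1@6 c3@12 c2@13, authorship ...111....222.
After op 6 (add_cursor(12)): buffer="mofruuzxfhruuj" (len 14), cursors c1@6 c3@12 c4@12 c2@13, authorship ...111....222.
After op 7 (move_left): buffer="mofruuzxfhruuj" (len 14), cursors c1@5 c3@11 c4@11 c2@12, authorship ...111....222.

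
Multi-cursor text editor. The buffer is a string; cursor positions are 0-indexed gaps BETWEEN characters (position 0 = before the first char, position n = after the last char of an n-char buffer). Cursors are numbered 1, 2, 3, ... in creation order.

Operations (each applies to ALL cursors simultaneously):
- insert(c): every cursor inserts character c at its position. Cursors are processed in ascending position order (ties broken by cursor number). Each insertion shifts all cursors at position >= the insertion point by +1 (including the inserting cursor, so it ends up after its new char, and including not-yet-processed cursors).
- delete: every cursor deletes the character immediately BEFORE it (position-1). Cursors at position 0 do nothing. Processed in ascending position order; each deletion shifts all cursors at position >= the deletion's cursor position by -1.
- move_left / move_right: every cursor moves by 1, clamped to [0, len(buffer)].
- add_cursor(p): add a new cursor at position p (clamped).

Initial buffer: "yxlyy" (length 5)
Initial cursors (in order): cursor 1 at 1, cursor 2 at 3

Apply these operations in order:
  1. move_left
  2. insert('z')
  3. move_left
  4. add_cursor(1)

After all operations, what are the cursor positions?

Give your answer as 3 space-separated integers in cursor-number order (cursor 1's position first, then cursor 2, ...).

After op 1 (move_left): buffer="yxlyy" (len 5), cursors c1@0 c2@2, authorship .....
After op 2 (insert('z')): buffer="zyxzlyy" (len 7), cursors c1@1 c2@4, authorship 1..2...
After op 3 (move_left): buffer="zyxzlyy" (len 7), cursors c1@0 c2@3, authorship 1..2...
After op 4 (add_cursor(1)): buffer="zyxzlyy" (len 7), cursors c1@0 c3@1 c2@3, authorship 1..2...

Answer: 0 3 1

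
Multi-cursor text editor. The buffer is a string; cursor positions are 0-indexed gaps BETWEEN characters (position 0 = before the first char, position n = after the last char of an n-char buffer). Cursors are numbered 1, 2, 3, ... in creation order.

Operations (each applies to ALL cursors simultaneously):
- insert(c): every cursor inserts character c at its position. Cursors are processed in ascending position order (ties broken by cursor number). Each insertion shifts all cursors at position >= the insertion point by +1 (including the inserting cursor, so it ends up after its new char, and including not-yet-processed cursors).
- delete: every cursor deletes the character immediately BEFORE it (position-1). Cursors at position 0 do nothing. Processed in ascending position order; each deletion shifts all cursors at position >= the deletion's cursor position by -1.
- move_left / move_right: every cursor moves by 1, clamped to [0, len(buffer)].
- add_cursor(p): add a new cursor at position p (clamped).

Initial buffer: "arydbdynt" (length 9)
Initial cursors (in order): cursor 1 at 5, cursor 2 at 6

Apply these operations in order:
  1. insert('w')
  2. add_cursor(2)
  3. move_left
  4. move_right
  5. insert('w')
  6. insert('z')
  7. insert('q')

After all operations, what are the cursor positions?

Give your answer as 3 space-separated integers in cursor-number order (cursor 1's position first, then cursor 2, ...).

After op 1 (insert('w')): buffer="arydbwdwynt" (len 11), cursors c1@6 c2@8, authorship .....1.2...
After op 2 (add_cursor(2)): buffer="arydbwdwynt" (len 11), cursors c3@2 c1@6 c2@8, authorship .....1.2...
After op 3 (move_left): buffer="arydbwdwynt" (len 11), cursors c3@1 c1@5 c2@7, authorship .....1.2...
After op 4 (move_right): buffer="arydbwdwynt" (len 11), cursors c3@2 c1@6 c2@8, authorship .....1.2...
After op 5 (insert('w')): buffer="arwydbwwdwwynt" (len 14), cursors c3@3 c1@8 c2@11, authorship ..3...11.22...
After op 6 (insert('z')): buffer="arwzydbwwzdwwzynt" (len 17), cursors c3@4 c1@10 c2@14, authorship ..33...111.222...
After op 7 (insert('q')): buffer="arwzqydbwwzqdwwzqynt" (len 20), cursors c3@5 c1@12 c2@17, authorship ..333...1111.2222...

Answer: 12 17 5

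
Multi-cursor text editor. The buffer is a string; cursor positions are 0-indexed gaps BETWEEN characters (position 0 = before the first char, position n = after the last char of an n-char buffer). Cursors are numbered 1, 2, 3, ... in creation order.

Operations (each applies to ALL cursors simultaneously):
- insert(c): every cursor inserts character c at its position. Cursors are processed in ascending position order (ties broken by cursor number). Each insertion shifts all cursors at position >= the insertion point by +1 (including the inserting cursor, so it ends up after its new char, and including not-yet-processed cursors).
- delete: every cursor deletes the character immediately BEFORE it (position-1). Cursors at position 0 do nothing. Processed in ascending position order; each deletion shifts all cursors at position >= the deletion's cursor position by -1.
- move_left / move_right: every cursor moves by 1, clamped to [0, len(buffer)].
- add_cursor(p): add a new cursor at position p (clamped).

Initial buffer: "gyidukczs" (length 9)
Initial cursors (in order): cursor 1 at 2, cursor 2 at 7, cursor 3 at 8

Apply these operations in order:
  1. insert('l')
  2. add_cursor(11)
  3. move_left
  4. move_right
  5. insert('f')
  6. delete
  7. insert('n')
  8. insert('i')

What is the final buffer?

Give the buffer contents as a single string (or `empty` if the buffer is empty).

Answer: gylniidukclnizlnniis

Derivation:
After op 1 (insert('l')): buffer="gylidukclzls" (len 12), cursors c1@3 c2@9 c3@11, authorship ..1.....2.3.
After op 2 (add_cursor(11)): buffer="gylidukclzls" (len 12), cursors c1@3 c2@9 c3@11 c4@11, authorship ..1.....2.3.
After op 3 (move_left): buffer="gylidukclzls" (len 12), cursors c1@2 c2@8 c3@10 c4@10, authorship ..1.....2.3.
After op 4 (move_right): buffer="gylidukclzls" (len 12), cursors c1@3 c2@9 c3@11 c4@11, authorship ..1.....2.3.
After op 5 (insert('f')): buffer="gylfidukclfzlffs" (len 16), cursors c1@4 c2@11 c3@15 c4@15, authorship ..11.....22.334.
After op 6 (delete): buffer="gylidukclzls" (len 12), cursors c1@3 c2@9 c3@11 c4@11, authorship ..1.....2.3.
After op 7 (insert('n')): buffer="gylnidukclnzlnns" (len 16), cursors c1@4 c2@11 c3@15 c4@15, authorship ..11.....22.334.
After op 8 (insert('i')): buffer="gylniidukclnizlnniis" (len 20), cursors c1@5 c2@13 c3@19 c4@19, authorship ..111.....222.33434.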